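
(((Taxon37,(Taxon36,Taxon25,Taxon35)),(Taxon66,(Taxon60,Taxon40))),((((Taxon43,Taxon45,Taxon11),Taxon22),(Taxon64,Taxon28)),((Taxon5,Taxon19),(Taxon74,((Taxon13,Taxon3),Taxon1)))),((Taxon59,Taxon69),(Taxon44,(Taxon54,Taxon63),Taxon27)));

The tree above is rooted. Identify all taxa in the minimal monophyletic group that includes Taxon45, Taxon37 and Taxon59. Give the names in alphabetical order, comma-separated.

Taxon1, Taxon11, Taxon13, Taxon19, Taxon22, Taxon25, Taxon27, Taxon28, Taxon3, Taxon35, Taxon36, Taxon37, Taxon40, Taxon43, Taxon44, Taxon45, Taxon5, Taxon54, Taxon59, Taxon60, Taxon63, Taxon64, Taxon66, Taxon69, Taxon74

Tracing Taxon45: it sits inside (Taxon43,Taxon45,Taxon11).
Tracing Taxon37: it sits inside (Taxon37,(Taxon36,Taxon25,Taxon35)).
Tracing Taxon59: it sits inside (Taxon59,Taxon69).
The smallest clade enclosing all 3 is the whole tree (their MRCA is the root), so the answer is all 25 tips in alphabetical order.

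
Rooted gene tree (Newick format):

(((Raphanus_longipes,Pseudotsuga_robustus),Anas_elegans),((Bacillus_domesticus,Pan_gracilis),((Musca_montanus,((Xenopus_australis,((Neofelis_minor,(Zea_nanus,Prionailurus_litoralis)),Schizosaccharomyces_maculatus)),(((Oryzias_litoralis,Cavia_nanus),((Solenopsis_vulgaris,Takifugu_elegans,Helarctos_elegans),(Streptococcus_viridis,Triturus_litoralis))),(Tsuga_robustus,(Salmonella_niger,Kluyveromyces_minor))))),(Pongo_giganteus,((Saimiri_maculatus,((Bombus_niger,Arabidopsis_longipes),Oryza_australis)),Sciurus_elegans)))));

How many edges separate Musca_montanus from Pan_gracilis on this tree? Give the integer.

The MRCA of Musca_montanus and Pan_gracilis is the node subtending ((Bacillus_domesticus,Pan_gracilis),((Musca_montanus,((Xenopus_australis,((Neofelis_minor,(Zea_nanus,Prionailurus_litoralis)),Schizosaccharomyces_maculatus)),(((Oryzias_litoralis,Cavia_nanus),((Solenopsis_vulgaris,Takifugu_elegans,Helarctos_elegans),(Streptococcus_viridis,Triturus_litoralis))),(Tsuga_robustus,(Salmonella_niger,Kluyveromyces_minor))))),(Pongo_giganteus,((Saimiri_maculatus,((Bombus_niger,Arabidopsis_longipes),Oryza_australis)),Sciurus_elegans)))).
From Musca_montanus up to that node: 3 branches. From Pan_gracilis up to the same node: 2 branches. Total: 3 + 2 = 5.

5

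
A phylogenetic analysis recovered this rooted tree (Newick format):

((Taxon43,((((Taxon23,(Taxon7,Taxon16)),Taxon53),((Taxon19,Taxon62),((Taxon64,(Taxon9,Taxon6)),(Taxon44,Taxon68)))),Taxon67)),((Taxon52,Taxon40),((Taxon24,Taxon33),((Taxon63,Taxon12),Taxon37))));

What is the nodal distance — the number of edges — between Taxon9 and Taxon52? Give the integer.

The MRCA of Taxon9 and Taxon52 is the root of the tree.
From Taxon9 up to that node: 8 branches. From Taxon52 up to the same node: 3 branches. Total: 8 + 3 = 11.

11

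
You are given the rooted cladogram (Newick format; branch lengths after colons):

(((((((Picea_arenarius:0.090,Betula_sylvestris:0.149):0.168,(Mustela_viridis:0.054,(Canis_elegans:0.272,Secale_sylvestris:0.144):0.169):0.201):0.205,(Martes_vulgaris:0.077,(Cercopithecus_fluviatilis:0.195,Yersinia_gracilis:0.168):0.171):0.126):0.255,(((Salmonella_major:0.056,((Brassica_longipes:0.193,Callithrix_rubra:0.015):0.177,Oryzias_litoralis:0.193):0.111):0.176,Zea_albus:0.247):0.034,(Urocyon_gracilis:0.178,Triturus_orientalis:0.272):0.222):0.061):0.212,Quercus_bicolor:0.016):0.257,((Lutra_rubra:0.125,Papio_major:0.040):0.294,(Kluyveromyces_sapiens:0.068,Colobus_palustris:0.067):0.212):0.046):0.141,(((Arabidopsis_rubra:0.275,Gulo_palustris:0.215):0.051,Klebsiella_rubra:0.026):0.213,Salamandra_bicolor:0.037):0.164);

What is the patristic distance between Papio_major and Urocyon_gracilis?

The path runs Papio_major → … → MRCA → … → Urocyon_gracilis; the MRCA is the node subtending ((((((Picea_arenarius,Betula_sylvestris),(Mustela_viridis,(Canis_elegans,Secale_sylvestris))),(Martes_vulgaris,(Cercopithecus_fluviatilis,Yersinia_gracilis))),(((Salmonella_major,((Brassica_longipes,Callithrix_rubra),Oryzias_litoralis)),Zea_albus),(Urocyon_gracilis,Triturus_orientalis))),Quercus_bicolor),((Lutra_rubra,Papio_major),(Kluyveromyces_sapiens,Colobus_palustris))).
Branch lengths along that path: 0.040 + 0.294 + 0.046 + 0.257 + 0.212 + 0.061 + 0.222 + 0.178 = 1.310.

1.310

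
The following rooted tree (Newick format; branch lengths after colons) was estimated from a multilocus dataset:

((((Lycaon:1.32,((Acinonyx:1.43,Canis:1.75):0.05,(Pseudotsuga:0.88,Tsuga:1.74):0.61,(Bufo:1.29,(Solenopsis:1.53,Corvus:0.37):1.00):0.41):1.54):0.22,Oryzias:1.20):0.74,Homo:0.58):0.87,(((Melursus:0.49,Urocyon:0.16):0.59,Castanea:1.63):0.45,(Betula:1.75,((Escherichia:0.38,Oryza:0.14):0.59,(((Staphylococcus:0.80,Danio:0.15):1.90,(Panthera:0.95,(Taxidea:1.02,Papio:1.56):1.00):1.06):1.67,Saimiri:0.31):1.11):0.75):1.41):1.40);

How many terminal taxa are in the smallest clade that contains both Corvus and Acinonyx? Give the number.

7

The MRCA of Corvus and Acinonyx is the node subtending ((Acinonyx,Canis),(Pseudotsuga,Tsuga),(Bufo,(Solenopsis,Corvus))).
That clade contains 7 terminal taxa: Acinonyx, Bufo, Canis, Corvus, Pseudotsuga, Solenopsis, Tsuga.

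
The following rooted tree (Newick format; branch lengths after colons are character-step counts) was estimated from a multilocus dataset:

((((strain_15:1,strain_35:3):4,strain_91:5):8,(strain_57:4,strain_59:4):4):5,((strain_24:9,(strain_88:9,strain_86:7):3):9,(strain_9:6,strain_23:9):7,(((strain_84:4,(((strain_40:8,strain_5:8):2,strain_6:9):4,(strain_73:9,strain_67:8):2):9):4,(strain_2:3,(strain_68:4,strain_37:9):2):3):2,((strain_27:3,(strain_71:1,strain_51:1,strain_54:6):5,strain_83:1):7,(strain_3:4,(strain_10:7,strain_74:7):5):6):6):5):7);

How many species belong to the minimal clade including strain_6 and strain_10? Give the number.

The MRCA of strain_6 and strain_10 is the node subtending (((strain_84,(((strain_40,strain_5),strain_6),(strain_73,strain_67))),(strain_2,(strain_68,strain_37))),((strain_27,(strain_71,strain_51,strain_54),strain_83),(strain_3,(strain_10,strain_74)))).
That clade contains 17 terminal taxa: strain_10, strain_2, strain_27, strain_3, strain_37, strain_40, strain_5, strain_51, strain_54, strain_6, strain_67, strain_68, strain_71, strain_73, strain_74, strain_83, strain_84.

17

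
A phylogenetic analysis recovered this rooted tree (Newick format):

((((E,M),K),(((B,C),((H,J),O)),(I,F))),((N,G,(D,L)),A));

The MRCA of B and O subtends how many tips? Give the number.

The MRCA of B and O is the node subtending ((B,C),((H,J),O)).
That clade contains 5 terminal taxa: B, C, H, J, O.

5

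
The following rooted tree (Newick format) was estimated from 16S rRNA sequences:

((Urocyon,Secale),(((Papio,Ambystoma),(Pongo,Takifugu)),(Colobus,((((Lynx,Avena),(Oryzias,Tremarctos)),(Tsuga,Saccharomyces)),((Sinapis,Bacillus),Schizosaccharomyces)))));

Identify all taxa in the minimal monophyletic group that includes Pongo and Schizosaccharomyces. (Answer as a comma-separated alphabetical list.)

Tracing Pongo: it sits inside (Pongo,Takifugu).
Tracing Schizosaccharomyces: it sits inside ((Sinapis,Bacillus),Schizosaccharomyces).
The smallest clade enclosing both is (((Papio,Ambystoma),(Pongo,Takifugu)),(Colobus,((((Lynx,Avena),(Oryzias,Tremarctos)),(Tsuga,Saccharomyces)),((Sinapis,Bacillus),Schizosaccharomyces)))); the answer is its 14 terminal taxa in alphabetical order.

Ambystoma, Avena, Bacillus, Colobus, Lynx, Oryzias, Papio, Pongo, Saccharomyces, Schizosaccharomyces, Sinapis, Takifugu, Tremarctos, Tsuga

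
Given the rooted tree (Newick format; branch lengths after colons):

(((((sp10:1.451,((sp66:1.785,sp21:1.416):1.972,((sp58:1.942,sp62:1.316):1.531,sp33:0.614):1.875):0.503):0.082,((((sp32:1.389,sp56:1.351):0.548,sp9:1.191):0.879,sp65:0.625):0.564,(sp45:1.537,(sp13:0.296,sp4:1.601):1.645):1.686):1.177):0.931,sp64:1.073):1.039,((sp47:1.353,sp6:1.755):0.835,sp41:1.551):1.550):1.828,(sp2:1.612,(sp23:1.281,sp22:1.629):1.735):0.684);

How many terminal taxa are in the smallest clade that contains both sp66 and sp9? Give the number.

13

The MRCA of sp66 and sp9 is the node subtending ((sp10,((sp66,sp21),((sp58,sp62),sp33))),((((sp32,sp56),sp9),sp65),(sp45,(sp13,sp4)))).
That clade contains 13 terminal taxa: sp10, sp13, sp21, sp32, sp33, sp4, sp45, sp56, sp58, sp62, sp65, sp66, sp9.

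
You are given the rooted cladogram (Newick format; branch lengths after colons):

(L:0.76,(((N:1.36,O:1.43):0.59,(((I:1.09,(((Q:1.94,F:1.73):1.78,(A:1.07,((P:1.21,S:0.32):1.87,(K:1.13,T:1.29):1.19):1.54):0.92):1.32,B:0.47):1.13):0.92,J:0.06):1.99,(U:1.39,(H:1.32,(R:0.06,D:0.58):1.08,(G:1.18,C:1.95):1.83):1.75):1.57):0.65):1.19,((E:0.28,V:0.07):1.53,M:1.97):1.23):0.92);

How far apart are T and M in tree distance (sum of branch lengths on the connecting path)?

15.34

The path runs T → … → MRCA → … → M; the MRCA is the node subtending (((N,O),(((I,(((Q,F),(A,((P,S),(K,T)))),B)),J),(U,(H,(R,D),(G,C))))),((E,V),M)).
Branch lengths along that path: 1.29 + 1.19 + 1.54 + 0.92 + 1.32 + 1.13 + 0.92 + 1.99 + 0.65 + 1.19 + 1.23 + 1.97 = 15.34.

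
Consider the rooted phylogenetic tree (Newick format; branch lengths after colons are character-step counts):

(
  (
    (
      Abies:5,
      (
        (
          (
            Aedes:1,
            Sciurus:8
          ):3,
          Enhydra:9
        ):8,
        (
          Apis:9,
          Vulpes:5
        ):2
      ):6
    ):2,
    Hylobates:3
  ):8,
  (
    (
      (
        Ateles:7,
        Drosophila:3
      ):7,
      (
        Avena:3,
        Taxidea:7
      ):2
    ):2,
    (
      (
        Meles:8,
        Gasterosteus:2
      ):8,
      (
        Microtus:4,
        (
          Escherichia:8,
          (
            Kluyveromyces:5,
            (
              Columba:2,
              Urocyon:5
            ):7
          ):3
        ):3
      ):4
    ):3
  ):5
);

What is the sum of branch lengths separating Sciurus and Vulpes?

26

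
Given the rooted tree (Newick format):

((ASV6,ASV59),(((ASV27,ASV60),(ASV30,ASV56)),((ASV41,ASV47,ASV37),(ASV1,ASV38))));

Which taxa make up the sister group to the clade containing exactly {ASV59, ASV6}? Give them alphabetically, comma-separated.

ASV1, ASV27, ASV30, ASV37, ASV38, ASV41, ASV47, ASV56, ASV60

The clade containing exactly {ASV59, ASV6} attaches directly to the root of the tree.
The other lineage descending from that same node — the sister group — is (((ASV27,ASV60),(ASV30,ASV56)),((ASV41,ASV47,ASV37),(ASV1,ASV38))); its 9 tips in alphabetical order are the answer.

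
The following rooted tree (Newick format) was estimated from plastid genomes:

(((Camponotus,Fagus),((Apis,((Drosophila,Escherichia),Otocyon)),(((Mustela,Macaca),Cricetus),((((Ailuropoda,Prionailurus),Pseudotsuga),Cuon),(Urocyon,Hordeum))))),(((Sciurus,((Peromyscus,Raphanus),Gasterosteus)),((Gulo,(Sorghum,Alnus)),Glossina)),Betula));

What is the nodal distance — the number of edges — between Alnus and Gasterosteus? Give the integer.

The MRCA of Alnus and Gasterosteus is the node subtending ((Sciurus,((Peromyscus,Raphanus),Gasterosteus)),((Gulo,(Sorghum,Alnus)),Glossina)).
From Alnus up to that node: 4 branches. From Gasterosteus up to the same node: 3 branches. Total: 4 + 3 = 7.

7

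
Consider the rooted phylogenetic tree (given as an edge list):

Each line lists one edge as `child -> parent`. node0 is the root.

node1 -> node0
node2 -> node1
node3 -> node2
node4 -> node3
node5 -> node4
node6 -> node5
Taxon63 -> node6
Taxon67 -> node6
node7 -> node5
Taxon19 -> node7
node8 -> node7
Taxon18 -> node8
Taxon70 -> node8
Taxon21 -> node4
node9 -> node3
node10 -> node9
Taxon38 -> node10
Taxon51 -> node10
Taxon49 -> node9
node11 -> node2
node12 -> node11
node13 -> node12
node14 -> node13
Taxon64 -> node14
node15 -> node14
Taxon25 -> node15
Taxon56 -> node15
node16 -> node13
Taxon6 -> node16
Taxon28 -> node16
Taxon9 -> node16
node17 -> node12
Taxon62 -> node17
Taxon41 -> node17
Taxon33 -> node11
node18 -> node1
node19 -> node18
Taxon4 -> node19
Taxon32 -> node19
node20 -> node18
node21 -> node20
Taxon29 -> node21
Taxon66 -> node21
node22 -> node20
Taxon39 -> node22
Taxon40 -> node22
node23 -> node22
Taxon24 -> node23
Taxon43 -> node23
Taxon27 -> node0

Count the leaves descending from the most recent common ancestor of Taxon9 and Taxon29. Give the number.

26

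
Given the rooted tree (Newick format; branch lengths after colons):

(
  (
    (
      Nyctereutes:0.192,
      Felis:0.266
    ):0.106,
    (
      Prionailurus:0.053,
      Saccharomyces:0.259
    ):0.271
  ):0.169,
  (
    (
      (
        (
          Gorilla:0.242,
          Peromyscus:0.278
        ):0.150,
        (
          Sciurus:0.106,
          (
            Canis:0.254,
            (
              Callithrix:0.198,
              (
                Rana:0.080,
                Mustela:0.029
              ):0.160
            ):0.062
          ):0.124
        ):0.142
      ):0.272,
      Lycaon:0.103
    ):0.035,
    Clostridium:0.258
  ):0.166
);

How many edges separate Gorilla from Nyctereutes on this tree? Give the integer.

8

The MRCA of Gorilla and Nyctereutes is the root of the tree.
From Gorilla up to that node: 5 branches. From Nyctereutes up to the same node: 3 branches. Total: 5 + 3 = 8.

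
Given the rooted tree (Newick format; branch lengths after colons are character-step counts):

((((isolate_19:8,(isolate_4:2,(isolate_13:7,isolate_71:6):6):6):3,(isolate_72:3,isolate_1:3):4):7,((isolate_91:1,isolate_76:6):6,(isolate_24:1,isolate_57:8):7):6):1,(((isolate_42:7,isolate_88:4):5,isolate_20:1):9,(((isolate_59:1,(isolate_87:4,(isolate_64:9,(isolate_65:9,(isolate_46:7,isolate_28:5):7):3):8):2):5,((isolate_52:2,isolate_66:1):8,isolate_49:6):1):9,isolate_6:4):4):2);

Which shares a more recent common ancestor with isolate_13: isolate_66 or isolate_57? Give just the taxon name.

The MRCA of isolate_13 and isolate_57 subtends (((isolate_19,(isolate_4,(isolate_13,isolate_71))),(isolate_72,isolate_1)),((isolate_91,isolate_76),(isolate_24,isolate_57))) (10 taxa).
The MRCA of isolate_13 and isolate_66 is the root, subtending the entire tree (23 taxa).
The first is nested inside the second, so isolate_13 shares a more recent common ancestor with isolate_57.

isolate_57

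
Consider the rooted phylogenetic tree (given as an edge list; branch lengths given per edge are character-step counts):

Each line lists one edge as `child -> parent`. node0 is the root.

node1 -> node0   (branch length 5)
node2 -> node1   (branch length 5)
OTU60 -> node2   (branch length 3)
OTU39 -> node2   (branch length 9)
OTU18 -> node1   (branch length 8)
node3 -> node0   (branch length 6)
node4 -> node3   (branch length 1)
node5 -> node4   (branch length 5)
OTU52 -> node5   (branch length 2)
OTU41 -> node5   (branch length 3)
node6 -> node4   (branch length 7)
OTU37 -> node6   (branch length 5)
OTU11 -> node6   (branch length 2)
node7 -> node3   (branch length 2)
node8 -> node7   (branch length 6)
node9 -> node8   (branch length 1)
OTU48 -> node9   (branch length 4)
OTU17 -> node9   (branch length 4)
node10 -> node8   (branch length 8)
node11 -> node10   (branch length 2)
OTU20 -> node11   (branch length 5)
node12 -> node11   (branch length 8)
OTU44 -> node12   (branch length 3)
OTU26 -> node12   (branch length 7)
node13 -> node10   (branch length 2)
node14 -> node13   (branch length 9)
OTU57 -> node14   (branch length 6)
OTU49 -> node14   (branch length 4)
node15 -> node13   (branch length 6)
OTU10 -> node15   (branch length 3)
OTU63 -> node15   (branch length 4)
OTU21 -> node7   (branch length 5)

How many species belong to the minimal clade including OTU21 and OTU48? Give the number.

The MRCA of OTU21 and OTU48 is the node subtending (((OTU48,OTU17),((OTU20,(OTU44,OTU26)),((OTU57,OTU49),(OTU10,OTU63)))),OTU21).
That clade contains 10 terminal taxa: OTU10, OTU17, OTU20, OTU21, OTU26, OTU44, OTU48, OTU49, OTU57, OTU63.

10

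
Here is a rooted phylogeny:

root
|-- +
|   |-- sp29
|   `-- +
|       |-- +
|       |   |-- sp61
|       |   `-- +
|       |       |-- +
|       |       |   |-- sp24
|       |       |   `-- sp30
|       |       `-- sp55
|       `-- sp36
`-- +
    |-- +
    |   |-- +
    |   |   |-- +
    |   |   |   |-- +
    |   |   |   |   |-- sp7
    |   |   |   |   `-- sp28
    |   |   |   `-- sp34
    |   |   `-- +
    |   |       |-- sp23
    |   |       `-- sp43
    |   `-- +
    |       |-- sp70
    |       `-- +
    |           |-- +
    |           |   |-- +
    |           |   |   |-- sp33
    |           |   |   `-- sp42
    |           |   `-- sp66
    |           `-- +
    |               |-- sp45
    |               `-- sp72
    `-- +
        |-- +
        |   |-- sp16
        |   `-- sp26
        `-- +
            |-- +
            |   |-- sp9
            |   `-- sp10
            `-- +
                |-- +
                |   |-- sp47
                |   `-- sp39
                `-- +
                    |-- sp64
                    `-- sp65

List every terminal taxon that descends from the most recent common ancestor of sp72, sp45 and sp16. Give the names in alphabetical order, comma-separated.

Tracing sp72: it sits inside (sp45,sp72).
Tracing sp45: it sits inside (sp45,sp72).
Tracing sp16: it sits inside (sp16,sp26).
The smallest clade enclosing all 3 is (((((sp7,sp28),sp34),(sp23,sp43)),(sp70,(((sp33,sp42),sp66),(sp45,sp72)))),((sp16,sp26),((sp9,sp10),((sp47,sp39),(sp64,sp65))))); the answer is its 19 terminal taxa in alphabetical order.

sp10, sp16, sp23, sp26, sp28, sp33, sp34, sp39, sp42, sp43, sp45, sp47, sp64, sp65, sp66, sp7, sp70, sp72, sp9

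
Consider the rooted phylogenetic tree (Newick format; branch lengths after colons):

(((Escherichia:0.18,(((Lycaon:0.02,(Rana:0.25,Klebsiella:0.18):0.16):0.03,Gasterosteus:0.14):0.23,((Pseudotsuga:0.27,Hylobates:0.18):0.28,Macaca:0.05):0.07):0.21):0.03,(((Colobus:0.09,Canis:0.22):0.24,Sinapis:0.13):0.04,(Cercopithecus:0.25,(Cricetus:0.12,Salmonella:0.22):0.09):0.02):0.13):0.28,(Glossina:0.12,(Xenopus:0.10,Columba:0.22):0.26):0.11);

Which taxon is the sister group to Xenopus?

Columba

Xenopus attaches to the tree at the node subtending (Xenopus,Columba).
The other lineage descending from that same node — the sister group — is the single tip Columba.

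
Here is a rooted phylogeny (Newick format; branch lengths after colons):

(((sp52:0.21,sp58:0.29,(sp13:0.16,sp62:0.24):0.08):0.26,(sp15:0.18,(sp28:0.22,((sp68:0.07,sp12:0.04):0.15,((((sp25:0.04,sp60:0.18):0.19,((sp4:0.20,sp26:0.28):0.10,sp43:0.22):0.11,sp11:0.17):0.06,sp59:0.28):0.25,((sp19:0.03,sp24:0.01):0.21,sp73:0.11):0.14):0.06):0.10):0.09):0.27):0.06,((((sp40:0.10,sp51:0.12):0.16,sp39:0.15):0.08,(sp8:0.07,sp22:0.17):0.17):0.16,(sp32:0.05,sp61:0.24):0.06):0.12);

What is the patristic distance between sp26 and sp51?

The path runs sp26 → … → MRCA → … → sp51; the MRCA is the root of the tree.
Branch lengths along that path: 0.28 + 0.10 + 0.11 + 0.06 + 0.25 + 0.06 + 0.10 + 0.09 + 0.27 + 0.06 + 0.12 + 0.16 + 0.08 + 0.16 + 0.12 = 2.02.

2.02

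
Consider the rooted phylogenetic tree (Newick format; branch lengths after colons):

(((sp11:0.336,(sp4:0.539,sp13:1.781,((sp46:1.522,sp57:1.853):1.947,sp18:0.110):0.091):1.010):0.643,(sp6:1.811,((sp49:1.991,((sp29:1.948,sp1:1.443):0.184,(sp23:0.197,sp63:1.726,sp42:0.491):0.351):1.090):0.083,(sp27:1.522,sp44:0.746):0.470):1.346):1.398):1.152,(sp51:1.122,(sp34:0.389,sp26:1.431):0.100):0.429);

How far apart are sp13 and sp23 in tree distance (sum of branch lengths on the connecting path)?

The path runs sp13 → … → MRCA → … → sp23; the MRCA is the node subtending ((sp11,(sp4,sp13,((sp46,sp57),sp18))),(sp6,((sp49,((sp29,sp1),(sp23,sp63,sp42))),(sp27,sp44)))).
Branch lengths along that path: 1.781 + 1.010 + 0.643 + 1.398 + 1.346 + 0.083 + 1.090 + 0.351 + 0.197 = 7.899.

7.899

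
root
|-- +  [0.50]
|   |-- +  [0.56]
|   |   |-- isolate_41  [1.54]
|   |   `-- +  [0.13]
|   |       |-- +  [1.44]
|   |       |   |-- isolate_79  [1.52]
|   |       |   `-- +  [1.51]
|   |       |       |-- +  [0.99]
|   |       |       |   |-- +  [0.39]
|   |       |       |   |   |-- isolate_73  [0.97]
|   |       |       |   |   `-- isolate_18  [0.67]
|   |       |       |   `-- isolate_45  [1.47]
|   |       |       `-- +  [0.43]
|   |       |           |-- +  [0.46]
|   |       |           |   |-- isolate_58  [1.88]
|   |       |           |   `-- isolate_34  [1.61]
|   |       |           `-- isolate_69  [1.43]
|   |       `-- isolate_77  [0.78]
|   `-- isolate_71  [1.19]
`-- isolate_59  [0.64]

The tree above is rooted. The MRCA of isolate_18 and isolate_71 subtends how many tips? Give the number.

10

The MRCA of isolate_18 and isolate_71 is the node subtending ((isolate_41,((isolate_79,(((isolate_73,isolate_18),isolate_45),((isolate_58,isolate_34),isolate_69))),isolate_77)),isolate_71).
That clade contains 10 terminal taxa: isolate_18, isolate_34, isolate_41, isolate_45, isolate_58, isolate_69, isolate_71, isolate_73, isolate_77, isolate_79.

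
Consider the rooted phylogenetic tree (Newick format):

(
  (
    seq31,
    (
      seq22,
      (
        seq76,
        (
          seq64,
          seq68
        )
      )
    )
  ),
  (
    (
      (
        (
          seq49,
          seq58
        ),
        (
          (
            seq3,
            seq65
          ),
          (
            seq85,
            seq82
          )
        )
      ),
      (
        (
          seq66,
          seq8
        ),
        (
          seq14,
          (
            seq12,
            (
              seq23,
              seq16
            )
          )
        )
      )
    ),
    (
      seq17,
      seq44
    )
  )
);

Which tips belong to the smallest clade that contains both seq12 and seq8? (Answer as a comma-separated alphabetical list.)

seq12, seq14, seq16, seq23, seq66, seq8

Tracing seq12: it sits inside (seq12,(seq23,seq16)).
Tracing seq8: it sits inside (seq66,seq8).
The smallest clade enclosing both is ((seq66,seq8),(seq14,(seq12,(seq23,seq16)))); the answer is its 6 terminal taxa in alphabetical order.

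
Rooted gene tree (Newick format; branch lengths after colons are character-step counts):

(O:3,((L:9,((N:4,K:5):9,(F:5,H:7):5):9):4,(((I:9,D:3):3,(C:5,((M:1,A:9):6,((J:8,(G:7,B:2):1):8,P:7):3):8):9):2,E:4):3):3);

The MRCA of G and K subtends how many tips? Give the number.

15

The MRCA of G and K is the node subtending ((L,((N,K),(F,H))),(((I,D),(C,((M,A),((J,(G,B)),P)))),E)).
That clade contains 15 terminal taxa: A, B, C, D, E, F, G, H, I, J, K, L, M, N, P.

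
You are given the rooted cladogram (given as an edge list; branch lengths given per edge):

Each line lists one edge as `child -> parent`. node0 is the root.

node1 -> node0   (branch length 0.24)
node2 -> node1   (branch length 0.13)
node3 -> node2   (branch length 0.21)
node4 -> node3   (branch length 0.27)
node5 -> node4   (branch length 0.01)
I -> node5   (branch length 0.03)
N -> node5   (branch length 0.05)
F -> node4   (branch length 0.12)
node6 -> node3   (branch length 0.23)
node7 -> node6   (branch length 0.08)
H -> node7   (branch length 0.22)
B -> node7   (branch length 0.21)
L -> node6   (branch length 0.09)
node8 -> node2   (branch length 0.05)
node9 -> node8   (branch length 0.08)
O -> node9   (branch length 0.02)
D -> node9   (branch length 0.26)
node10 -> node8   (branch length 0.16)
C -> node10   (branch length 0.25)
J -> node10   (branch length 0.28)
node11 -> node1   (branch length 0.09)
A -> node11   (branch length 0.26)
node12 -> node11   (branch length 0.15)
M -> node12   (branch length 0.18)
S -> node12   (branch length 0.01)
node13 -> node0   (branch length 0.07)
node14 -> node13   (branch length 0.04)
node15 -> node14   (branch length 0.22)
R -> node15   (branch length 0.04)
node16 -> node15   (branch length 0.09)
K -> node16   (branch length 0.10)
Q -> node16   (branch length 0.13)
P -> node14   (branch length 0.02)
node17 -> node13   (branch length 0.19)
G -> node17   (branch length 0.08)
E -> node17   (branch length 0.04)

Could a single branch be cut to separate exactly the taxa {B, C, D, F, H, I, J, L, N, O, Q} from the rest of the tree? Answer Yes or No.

The MRCA of the listed taxa is the root, so the smallest clade containing them is the whole tree.
That clade also contains A, E, G, K, M, P, R, S, which are not in the proposed group, so the group is not monophyletic.

No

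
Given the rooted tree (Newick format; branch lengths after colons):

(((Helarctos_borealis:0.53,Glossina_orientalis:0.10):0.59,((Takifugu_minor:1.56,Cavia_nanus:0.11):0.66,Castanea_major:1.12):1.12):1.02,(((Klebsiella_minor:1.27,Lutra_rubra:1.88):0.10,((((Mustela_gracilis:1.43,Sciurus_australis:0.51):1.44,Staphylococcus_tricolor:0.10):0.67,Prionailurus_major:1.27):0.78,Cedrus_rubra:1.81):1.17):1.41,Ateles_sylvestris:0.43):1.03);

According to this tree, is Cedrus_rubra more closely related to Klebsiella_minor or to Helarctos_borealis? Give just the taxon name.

The MRCA of Cedrus_rubra and Klebsiella_minor subtends ((Klebsiella_minor,Lutra_rubra),((((Mustela_gracilis,Sciurus_australis),Staphylococcus_tricolor),Prionailurus_major),Cedrus_rubra)) (7 taxa).
The MRCA of Cedrus_rubra and Helarctos_borealis is the root, subtending the entire tree (13 taxa).
The first is nested inside the second, so Cedrus_rubra shares a more recent common ancestor with Klebsiella_minor.

Klebsiella_minor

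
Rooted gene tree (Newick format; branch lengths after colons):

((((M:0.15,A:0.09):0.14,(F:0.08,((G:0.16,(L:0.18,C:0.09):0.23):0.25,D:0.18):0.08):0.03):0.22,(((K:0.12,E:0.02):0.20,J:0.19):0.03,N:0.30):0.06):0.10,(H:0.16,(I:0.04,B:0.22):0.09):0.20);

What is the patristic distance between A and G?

0.75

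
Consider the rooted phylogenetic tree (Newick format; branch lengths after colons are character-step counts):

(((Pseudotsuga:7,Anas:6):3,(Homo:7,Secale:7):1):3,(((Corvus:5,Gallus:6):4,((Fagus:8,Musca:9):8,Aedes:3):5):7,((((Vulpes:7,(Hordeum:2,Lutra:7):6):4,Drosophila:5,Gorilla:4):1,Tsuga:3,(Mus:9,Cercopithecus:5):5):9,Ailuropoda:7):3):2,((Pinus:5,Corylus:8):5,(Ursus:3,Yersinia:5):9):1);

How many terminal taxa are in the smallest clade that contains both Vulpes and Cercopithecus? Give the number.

8

The MRCA of Vulpes and Cercopithecus is the node subtending (((Vulpes,(Hordeum,Lutra)),Drosophila,Gorilla),Tsuga,(Mus,Cercopithecus)).
That clade contains 8 terminal taxa: Cercopithecus, Drosophila, Gorilla, Hordeum, Lutra, Mus, Tsuga, Vulpes.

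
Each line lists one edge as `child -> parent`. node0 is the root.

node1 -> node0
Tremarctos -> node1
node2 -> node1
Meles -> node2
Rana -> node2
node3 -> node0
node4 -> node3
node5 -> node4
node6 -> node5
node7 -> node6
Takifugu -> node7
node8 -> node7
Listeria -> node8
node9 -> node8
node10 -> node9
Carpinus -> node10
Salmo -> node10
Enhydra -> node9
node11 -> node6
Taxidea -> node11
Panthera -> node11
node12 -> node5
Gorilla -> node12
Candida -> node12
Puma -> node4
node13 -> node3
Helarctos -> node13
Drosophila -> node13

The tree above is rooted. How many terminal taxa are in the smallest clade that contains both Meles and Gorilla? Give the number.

The MRCA of Meles and Gorilla is the root, so the clade is the entire tree.
That clade contains 15 terminal taxa: Candida, Carpinus, Drosophila, Enhydra, Gorilla, Helarctos, Listeria, Meles, Panthera, Puma, Rana, Salmo, Takifugu, Taxidea, Tremarctos.

15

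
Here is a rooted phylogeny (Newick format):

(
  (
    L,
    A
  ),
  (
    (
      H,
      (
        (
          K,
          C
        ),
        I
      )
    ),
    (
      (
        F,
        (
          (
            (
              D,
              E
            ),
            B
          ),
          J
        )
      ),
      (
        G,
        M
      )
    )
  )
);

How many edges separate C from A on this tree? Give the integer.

The MRCA of C and A is the root of the tree.
From C up to that node: 5 branches. From A up to the same node: 2 branches. Total: 5 + 2 = 7.

7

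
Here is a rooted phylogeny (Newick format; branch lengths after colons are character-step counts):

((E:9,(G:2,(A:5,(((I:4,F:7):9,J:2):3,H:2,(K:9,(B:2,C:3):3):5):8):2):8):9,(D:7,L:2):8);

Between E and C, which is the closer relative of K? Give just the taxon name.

The MRCA of K and C subtends (K,(B,C)) (3 taxa).
The MRCA of K and E subtends (E,(G,(A,(((I,F),J),H,(K,(B,C)))))) (10 taxa).
The first is nested inside the second, so K shares a more recent common ancestor with C.

C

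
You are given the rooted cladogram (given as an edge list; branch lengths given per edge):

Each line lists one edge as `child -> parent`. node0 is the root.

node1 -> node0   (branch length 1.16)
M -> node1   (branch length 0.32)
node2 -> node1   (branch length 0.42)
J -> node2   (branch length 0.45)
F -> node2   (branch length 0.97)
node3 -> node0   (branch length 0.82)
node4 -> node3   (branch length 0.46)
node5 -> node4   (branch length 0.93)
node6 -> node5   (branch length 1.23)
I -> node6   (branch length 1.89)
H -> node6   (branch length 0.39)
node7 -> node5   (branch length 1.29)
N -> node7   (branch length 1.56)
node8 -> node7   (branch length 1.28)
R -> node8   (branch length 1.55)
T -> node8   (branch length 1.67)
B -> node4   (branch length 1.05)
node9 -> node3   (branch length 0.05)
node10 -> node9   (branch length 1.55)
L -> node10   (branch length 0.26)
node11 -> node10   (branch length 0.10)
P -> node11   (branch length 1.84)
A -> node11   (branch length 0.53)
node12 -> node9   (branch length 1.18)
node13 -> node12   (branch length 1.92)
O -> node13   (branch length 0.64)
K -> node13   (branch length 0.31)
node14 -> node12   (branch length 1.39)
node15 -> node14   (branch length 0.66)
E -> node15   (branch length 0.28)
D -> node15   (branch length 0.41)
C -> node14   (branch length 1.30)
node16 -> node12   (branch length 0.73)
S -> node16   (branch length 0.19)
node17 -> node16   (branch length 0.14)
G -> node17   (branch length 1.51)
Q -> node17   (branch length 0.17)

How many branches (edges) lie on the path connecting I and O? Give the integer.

8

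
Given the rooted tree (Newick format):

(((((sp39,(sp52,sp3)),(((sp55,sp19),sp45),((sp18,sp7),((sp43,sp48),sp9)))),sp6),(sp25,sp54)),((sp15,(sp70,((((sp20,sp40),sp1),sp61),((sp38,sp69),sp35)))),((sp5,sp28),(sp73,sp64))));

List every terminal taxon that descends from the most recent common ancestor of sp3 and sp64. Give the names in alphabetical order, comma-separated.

sp1, sp15, sp18, sp19, sp20, sp25, sp28, sp3, sp35, sp38, sp39, sp40, sp43, sp45, sp48, sp5, sp52, sp54, sp55, sp6, sp61, sp64, sp69, sp7, sp70, sp73, sp9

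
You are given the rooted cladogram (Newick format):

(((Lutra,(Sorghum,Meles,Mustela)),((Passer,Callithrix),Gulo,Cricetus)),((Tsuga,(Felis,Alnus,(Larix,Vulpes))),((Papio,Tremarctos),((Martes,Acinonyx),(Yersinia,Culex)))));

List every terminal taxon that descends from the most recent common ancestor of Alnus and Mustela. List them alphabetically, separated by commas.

Tracing Alnus: it sits inside (Felis,Alnus,(Larix,Vulpes)).
Tracing Mustela: it sits inside (Sorghum,Meles,Mustela).
The smallest clade enclosing both is the whole tree (their MRCA is the root), so the answer is all 19 tips in alphabetical order.

Acinonyx, Alnus, Callithrix, Cricetus, Culex, Felis, Gulo, Larix, Lutra, Martes, Meles, Mustela, Papio, Passer, Sorghum, Tremarctos, Tsuga, Vulpes, Yersinia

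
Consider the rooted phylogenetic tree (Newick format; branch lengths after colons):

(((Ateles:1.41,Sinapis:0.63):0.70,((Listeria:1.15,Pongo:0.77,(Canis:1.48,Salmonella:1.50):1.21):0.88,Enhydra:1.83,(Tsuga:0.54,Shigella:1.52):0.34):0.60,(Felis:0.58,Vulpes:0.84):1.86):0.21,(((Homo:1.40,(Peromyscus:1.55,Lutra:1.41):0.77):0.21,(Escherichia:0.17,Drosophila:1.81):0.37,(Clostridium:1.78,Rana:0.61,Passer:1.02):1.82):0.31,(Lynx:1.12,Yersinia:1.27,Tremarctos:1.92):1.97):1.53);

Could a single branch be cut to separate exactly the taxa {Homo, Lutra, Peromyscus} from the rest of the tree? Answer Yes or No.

Yes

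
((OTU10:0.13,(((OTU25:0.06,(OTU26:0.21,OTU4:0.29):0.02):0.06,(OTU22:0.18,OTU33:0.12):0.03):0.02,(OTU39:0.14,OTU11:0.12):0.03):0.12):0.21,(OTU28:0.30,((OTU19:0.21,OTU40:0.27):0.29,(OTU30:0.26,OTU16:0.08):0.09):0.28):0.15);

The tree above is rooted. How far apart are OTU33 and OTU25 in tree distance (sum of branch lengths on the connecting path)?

The path runs OTU33 → … → MRCA → … → OTU25; the MRCA is the node subtending ((OTU25,(OTU26,OTU4)),(OTU22,OTU33)).
Branch lengths along that path: 0.12 + 0.03 + 0.06 + 0.06 = 0.27.

0.27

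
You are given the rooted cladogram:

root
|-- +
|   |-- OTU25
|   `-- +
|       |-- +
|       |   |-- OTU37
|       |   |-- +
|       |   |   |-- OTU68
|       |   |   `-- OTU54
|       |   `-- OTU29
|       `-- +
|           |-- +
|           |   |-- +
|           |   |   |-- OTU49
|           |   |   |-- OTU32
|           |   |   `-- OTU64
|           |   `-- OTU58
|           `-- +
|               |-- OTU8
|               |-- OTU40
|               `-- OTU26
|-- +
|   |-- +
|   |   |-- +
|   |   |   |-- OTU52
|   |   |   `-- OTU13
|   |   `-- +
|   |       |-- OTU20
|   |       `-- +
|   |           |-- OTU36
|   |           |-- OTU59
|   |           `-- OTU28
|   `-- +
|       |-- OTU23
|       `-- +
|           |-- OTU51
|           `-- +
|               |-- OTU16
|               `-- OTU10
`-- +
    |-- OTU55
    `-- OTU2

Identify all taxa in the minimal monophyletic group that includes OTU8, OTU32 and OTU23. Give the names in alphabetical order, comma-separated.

OTU10, OTU13, OTU16, OTU2, OTU20, OTU23, OTU25, OTU26, OTU28, OTU29, OTU32, OTU36, OTU37, OTU40, OTU49, OTU51, OTU52, OTU54, OTU55, OTU58, OTU59, OTU64, OTU68, OTU8

Tracing OTU8: it sits inside (OTU8,OTU40,OTU26).
Tracing OTU32: it sits inside (OTU49,OTU32,OTU64).
Tracing OTU23: it sits inside (OTU23,(OTU51,(OTU16,OTU10))).
The smallest clade enclosing all 3 is the whole tree (their MRCA is the root), so the answer is all 24 tips in alphabetical order.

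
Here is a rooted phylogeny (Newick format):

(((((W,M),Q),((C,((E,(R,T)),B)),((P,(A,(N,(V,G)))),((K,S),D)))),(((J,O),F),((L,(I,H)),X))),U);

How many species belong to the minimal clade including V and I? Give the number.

23

The MRCA of V and I is the node subtending ((((W,M),Q),((C,((E,(R,T)),B)),((P,(A,(N,(V,G)))),((K,S),D)))),(((J,O),F),((L,(I,H)),X))).
That clade contains 23 terminal taxa: A, B, C, D, E, F, G, H, I, J, K, L, M, N, O, P, Q, R, S, T, V, W, X.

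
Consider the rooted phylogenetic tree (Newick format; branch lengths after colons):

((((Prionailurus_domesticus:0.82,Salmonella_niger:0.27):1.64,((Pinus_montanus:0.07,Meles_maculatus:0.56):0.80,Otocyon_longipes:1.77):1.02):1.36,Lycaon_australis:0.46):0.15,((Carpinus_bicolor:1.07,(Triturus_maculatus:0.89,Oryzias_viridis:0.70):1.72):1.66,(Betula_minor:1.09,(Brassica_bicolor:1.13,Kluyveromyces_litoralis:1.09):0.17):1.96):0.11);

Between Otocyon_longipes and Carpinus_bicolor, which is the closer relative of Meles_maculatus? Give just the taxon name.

Otocyon_longipes

The MRCA of Meles_maculatus and Otocyon_longipes subtends ((Pinus_montanus,Meles_maculatus),Otocyon_longipes) (3 taxa).
The MRCA of Meles_maculatus and Carpinus_bicolor is the root, subtending the entire tree (12 taxa).
The first is nested inside the second, so Meles_maculatus shares a more recent common ancestor with Otocyon_longipes.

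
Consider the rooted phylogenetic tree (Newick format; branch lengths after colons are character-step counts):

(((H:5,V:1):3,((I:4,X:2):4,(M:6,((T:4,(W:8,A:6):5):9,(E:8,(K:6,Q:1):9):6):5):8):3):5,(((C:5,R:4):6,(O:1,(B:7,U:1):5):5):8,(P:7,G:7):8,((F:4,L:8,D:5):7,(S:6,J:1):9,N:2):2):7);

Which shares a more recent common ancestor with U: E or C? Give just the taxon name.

The MRCA of U and C subtends ((C,R),(O,(B,U))) (5 taxa).
The MRCA of U and E is the root, subtending the entire tree (24 taxa).
The first is nested inside the second, so U shares a more recent common ancestor with C.

C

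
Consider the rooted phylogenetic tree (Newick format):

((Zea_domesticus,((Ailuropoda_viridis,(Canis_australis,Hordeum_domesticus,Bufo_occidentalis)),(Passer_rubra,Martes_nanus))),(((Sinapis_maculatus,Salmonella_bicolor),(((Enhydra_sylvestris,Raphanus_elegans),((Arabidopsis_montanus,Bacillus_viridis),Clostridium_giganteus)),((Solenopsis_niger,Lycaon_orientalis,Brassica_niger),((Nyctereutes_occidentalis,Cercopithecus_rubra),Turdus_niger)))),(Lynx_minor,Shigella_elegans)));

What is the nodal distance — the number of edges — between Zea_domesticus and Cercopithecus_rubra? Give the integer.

9

The MRCA of Zea_domesticus and Cercopithecus_rubra is the root of the tree.
From Zea_domesticus up to that node: 2 branches. From Cercopithecus_rubra up to the same node: 7 branches. Total: 2 + 7 = 9.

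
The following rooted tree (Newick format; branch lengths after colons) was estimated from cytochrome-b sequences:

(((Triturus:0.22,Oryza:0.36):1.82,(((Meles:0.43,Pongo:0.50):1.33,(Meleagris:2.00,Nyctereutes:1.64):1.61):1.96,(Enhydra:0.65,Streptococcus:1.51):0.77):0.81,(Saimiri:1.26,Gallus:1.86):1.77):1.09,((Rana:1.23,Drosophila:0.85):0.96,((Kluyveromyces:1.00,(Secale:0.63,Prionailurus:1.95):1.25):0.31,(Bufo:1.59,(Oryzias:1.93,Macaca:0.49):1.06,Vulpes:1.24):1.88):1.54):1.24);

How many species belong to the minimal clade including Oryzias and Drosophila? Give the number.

The MRCA of Oryzias and Drosophila is the node subtending ((Rana,Drosophila),((Kluyveromyces,(Secale,Prionailurus)),(Bufo,(Oryzias,Macaca),Vulpes))).
That clade contains 9 terminal taxa: Bufo, Drosophila, Kluyveromyces, Macaca, Oryzias, Prionailurus, Rana, Secale, Vulpes.

9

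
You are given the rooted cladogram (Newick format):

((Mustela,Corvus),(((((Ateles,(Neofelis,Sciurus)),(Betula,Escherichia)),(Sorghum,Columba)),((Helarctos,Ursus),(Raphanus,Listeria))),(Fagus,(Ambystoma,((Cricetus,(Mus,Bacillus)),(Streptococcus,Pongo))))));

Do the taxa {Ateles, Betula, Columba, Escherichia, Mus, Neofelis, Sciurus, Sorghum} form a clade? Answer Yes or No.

No

The MRCA of the listed taxa subtends (((((Ateles,(Neofelis,Sciurus)),(Betula,Escherichia)),(Sorghum,Columba)),((Helarctos,Ursus),(Raphanus,Listeria))),(Fagus,(Ambystoma,((Cricetus,(Mus,Bacillus)),(Streptococcus,Pongo))))).
That clade also contains Ambystoma, Bacillus, Cricetus, Fagus, Helarctos, Listeria, Pongo, Raphanus, Streptococcus, Ursus, which are not in the proposed group, so the group is not monophyletic.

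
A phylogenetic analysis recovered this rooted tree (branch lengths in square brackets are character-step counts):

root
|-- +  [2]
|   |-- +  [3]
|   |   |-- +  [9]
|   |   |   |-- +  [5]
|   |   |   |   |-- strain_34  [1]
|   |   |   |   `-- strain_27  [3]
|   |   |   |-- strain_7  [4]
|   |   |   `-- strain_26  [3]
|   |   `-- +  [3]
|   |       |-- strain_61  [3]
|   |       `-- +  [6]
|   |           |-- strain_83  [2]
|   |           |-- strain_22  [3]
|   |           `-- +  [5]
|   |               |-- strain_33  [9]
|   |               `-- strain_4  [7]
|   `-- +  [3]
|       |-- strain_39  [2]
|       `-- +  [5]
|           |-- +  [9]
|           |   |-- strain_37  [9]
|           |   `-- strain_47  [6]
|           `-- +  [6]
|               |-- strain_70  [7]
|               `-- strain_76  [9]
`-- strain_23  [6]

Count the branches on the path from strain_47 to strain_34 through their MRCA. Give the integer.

The MRCA of strain_47 and strain_34 is the node subtending ((((strain_34,strain_27),strain_7,strain_26),(strain_61,(strain_83,strain_22,(strain_33,strain_4)))),(strain_39,((strain_37,strain_47),(strain_70,strain_76)))).
From strain_47 up to that node: 4 branches. From strain_34 up to the same node: 4 branches. Total: 4 + 4 = 8.

8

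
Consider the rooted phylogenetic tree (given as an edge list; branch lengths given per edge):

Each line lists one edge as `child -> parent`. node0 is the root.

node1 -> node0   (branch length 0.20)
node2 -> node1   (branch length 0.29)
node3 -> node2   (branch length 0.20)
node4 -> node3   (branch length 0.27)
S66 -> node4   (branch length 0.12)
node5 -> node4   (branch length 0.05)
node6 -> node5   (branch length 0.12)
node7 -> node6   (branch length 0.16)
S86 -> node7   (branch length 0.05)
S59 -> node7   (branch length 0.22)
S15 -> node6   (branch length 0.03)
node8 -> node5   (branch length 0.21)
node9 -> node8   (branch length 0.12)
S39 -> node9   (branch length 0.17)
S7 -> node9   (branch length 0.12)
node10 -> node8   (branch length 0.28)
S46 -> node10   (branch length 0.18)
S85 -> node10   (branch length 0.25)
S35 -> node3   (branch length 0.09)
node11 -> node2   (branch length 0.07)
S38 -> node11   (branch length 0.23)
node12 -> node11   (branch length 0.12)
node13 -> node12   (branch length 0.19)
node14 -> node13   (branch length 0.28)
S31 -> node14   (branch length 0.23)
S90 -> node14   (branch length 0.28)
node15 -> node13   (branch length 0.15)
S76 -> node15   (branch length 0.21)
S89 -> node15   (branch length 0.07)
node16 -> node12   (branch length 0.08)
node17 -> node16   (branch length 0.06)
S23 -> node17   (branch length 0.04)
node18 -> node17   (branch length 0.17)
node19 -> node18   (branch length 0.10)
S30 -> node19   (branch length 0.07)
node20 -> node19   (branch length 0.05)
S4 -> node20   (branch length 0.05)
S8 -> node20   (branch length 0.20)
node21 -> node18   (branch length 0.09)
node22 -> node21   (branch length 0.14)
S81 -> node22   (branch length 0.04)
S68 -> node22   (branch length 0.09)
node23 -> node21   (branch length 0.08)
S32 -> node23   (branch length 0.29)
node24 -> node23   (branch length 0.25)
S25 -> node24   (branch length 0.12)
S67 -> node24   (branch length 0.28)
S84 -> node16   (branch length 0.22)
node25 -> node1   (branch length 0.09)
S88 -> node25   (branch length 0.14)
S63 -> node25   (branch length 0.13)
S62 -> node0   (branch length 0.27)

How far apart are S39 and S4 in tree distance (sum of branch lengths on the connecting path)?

1.72

The path runs S39 → … → MRCA → … → S4; the MRCA is the node subtending (((S66,(((S86,S59),S15),((S39,S7),(S46,S85)))),S35),(S38,(((S31,S90),(S76,S89)),((S23,((S30,(S4,S8)),((S81,S68),(S32,(S25,S67))))),S84)))).
Branch lengths along that path: 0.17 + 0.12 + 0.21 + 0.05 + 0.27 + 0.20 + 0.07 + 0.12 + 0.08 + 0.06 + 0.17 + 0.10 + 0.05 + 0.05 = 1.72.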